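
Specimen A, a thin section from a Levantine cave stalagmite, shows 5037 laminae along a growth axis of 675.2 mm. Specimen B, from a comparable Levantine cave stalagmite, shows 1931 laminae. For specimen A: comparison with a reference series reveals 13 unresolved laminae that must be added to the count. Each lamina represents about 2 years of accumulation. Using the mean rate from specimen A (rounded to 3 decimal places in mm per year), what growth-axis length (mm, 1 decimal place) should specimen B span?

258.8 mm

Specimen A: adjusted count: 5037 + 13 = 5050 laminae.
Specimen A: 5050 laminae at 2 years each span 5050 × 2 = 10100 years.
A: Mean rate = 675.2 mm / 10100 years ≈ 0.067 mm/yr.
Specimen B: multiplying by 2 years per lamina: 1931 × 2 = 3862 years. B's length ≈ 0.067 × 3862 = 258.8 mm.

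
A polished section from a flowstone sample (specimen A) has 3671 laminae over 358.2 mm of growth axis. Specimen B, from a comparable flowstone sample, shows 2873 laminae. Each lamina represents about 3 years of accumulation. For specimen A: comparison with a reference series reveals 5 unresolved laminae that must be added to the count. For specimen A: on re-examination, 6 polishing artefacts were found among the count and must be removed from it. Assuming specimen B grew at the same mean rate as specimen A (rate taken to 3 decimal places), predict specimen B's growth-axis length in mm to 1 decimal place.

Specimen A: after corrections the count is 3671 − 6 + 5 = 3670 laminae.
Specimen A: 3670 laminae at 3 years each span 3670 × 3 = 11010 years.
A: 358.2 mm over 11010 years gives 358.2 / 11010 ≈ 0.033 mm per year.
Specimen B: at 3 years per lamina, 2873 × 3 = 8619 years. Length of B = 0.033 × 8619 = 284.4 mm.

284.4 mm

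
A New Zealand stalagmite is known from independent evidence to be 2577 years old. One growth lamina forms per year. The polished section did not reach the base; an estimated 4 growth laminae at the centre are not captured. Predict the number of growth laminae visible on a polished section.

2573 growth laminae

Expected growth laminae over 2577 years: 2577.
Subtracting the 4 growth laminae not captured gives 2577 − 4 = 2573 growth laminae in the record.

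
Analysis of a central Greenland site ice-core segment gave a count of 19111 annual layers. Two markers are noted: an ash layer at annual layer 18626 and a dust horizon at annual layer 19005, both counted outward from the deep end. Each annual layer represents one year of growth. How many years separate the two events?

379 years

Separation: 19005 − 18626 = 379 annual layers.
At one annual layer per year, 379 years elapsed between them.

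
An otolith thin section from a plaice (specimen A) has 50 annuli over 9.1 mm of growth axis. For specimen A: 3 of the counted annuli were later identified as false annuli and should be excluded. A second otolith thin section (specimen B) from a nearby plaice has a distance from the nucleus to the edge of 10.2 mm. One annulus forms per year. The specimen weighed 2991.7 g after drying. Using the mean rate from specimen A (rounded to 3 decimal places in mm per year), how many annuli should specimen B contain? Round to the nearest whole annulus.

Specimen A: adjusted count: 50 − 3 = 47 annuli.
A: 9.1 mm over 47 years gives 9.1 / 47 ≈ 0.194 mm per year.
B spans 10.2 / 0.194 = 52.58 years ≈ 53 annuli.

53 annuli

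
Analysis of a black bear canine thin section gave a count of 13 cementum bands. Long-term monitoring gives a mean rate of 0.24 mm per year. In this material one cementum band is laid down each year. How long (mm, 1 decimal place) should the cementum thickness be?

3.1 mm

13 years of growth are recorded.
13 years at 0.24 mm/year gives 0.24 × 13 = 3.1 mm.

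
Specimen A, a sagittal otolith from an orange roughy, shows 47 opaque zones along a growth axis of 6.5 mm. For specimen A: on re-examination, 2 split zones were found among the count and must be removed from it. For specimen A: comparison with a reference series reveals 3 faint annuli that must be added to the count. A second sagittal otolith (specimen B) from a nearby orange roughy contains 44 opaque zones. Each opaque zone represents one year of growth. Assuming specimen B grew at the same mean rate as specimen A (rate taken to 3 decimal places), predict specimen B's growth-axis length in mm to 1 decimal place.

5.9 mm

Specimen A: correcting the raw count gives 47 − 2 + 3 = 48 true opaque zones.
A: 6.5 mm over 48 years gives 6.5 / 48 ≈ 0.135 mm/year.
B's length ≈ 0.135 × 44 = 5.9 mm.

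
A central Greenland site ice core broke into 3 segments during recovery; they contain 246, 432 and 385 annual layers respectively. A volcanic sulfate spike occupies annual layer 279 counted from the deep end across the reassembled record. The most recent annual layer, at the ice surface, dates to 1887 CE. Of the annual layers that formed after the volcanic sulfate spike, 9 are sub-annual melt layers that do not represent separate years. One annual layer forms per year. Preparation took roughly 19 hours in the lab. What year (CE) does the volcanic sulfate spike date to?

Total annual layers = 246 + 432 + 385 = 1063.
Between annual layer 279 and the ice surface there are 1063 − 279 = 784 annual layers.
Excluding 9 false annual layers: 784 − 9 = 775.
The annual layer at the ice surface is 1887 CE, so the volcanic sulfate spike dates to 1887 − 775 = 1112 CE.

1112 CE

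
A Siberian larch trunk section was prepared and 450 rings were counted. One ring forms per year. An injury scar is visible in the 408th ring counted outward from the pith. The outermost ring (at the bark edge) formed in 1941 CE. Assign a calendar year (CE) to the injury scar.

450 − 408 = 42 rings lie beyond the injury scar toward the bark edge.
Counting back 42 years from 1941 CE places the injury scar in 1941 − 42 = 1899 CE.

1899 CE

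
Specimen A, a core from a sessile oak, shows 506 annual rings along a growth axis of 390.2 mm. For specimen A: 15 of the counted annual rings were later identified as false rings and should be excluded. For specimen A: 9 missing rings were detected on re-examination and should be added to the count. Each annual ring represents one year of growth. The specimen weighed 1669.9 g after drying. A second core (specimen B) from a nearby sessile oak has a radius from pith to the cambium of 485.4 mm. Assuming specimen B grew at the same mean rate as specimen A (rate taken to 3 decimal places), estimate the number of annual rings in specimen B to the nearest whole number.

Specimen A: true annual ring count = 506 − 15 + 9 = 500.
A: Extension rate ≈ 390.2 / 500 = 0.780 mm/year.
For B, 485.4 / 0.780 = 622.31 years ≈ 622 annual rings.

622 annual rings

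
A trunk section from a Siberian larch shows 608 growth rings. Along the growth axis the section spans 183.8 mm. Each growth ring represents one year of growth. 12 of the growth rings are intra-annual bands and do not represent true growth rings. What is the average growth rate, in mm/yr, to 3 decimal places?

0.308 mm/yr

True growth ring count = 608 − 12 = 596.
Mean rate = 183.8 mm / 596 years ≈ 0.308 mm/yr.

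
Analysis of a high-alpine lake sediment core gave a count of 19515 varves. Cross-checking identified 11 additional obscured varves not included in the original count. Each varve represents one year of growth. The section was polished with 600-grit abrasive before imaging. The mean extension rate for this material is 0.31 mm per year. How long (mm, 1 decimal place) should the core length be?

True varve count = 19515 + 11 = 19526.
Length ≈ 0.31 × 19526 = 6053.1 mm.

6053.1 mm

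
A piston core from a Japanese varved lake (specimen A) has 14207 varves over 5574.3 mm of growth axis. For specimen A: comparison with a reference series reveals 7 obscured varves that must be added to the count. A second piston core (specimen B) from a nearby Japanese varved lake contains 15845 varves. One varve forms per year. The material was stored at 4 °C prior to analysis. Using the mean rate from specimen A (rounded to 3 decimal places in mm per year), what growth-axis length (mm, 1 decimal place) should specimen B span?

6211.2 mm

Specimen A: after corrections the count is 14207 + 7 = 14214 varves.
A: Mean rate = 5574.3 mm / 14214 years ≈ 0.392 mm/year.
For B, 0.392 mm/year × 15845 years = 6211.2 mm.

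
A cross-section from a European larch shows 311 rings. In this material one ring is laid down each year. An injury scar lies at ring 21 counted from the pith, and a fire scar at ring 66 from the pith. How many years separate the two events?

45 yr

66 − 21 = 45 rings lie between the two events.
One ring per year makes the interval 45 years.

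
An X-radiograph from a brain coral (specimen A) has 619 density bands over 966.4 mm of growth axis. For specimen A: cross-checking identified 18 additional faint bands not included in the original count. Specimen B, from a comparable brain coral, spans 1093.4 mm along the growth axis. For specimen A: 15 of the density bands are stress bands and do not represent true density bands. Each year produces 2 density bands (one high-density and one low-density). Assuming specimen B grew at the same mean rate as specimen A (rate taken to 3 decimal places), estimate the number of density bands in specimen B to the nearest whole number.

704 density bands

Specimen A: after corrections the count is 619 − 15 + 18 = 622 density bands.
Specimen A: dividing by 2 density bands per year: 622 / 2 = 311 years.
A: 966.4 mm over 311 years gives 966.4 / 311 ≈ 3.107 mm per year.
B spans 1093.4 / 3.107 = 351.92 years; at 2 density bands per year that is 351.92 × 2 ≈ 704 density bands.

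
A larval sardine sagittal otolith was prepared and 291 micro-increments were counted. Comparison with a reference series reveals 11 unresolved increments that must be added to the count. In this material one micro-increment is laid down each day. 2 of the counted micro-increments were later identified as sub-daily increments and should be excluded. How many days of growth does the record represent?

300 days

True micro-increment count = 291 − 2 + 11 = 300.
With a one-to-one micro-increment periodicity this is 300 days.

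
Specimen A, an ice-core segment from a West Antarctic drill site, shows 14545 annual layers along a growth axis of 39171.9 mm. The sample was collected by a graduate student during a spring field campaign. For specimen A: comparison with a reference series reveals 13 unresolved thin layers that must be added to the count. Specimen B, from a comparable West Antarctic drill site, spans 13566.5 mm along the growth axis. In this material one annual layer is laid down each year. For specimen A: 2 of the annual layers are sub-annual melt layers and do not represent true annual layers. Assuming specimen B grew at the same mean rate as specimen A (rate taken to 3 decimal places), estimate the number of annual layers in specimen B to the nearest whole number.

5041 annual layers

Specimen A: after corrections the count is 14545 − 2 + 13 = 14556 annual layers.
A: 39171.9 mm over 14556 years gives 39171.9 / 14556 ≈ 2.691 mm/yr.
Specimen B: 13566.5 mm / 2.691 mm per year = 5041.43 years ≈ 5041 annual layers.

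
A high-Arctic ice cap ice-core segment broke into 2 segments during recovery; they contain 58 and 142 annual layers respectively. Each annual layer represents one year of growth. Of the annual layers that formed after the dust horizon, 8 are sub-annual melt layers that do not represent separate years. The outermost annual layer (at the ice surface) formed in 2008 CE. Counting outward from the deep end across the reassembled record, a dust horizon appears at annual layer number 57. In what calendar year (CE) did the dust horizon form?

1873 CE

Total annual layers = 58 + 142 = 200.
The dust horizon sits at annual layer 57 from the deep end, so 200 − 57 = 143 annual layers formed after it.
143 − 8 false = 135 true annual layers after the dust horizon.
The annual layer at the ice surface is 2008 CE, so the dust horizon dates to 2008 − 135 = 1873 CE.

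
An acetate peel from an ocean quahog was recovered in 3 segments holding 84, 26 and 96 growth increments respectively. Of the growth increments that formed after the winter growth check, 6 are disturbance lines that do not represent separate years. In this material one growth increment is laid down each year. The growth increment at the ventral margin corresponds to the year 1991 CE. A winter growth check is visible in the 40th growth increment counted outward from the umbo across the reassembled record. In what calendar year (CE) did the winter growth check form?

Total growth increments = 84 + 26 + 96 = 206.
Between growth increment 40 and the ventral margin there are 206 − 40 = 166 growth increments.
Excluding 6 false growth increments: 166 − 6 = 160.
Counting back 160 years from 1991 CE places the winter growth check in 1991 − 160 = 1831 CE.

1831 CE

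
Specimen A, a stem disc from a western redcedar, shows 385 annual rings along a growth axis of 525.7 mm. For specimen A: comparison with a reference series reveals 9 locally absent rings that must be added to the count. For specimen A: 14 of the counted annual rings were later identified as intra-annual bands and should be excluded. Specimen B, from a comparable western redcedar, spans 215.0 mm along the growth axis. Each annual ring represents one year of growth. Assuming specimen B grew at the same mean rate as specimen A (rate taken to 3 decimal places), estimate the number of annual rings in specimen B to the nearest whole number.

Specimen A: true annual ring count = 385 − 14 + 9 = 380.
A: Mean rate = 525.7 mm / 380 years ≈ 1.383 mm per year.
For B, 215.0 / 1.383 = 155.46 years ≈ 155 annual rings.

155 annual rings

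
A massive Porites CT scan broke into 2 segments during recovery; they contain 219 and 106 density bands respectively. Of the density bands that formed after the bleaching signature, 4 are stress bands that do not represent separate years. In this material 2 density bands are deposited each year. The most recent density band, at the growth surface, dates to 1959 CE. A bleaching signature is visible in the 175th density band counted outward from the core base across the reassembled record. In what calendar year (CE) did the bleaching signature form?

1886 CE

Total density bands = 219 + 106 = 325.
325 − 175 = 150 density bands lie beyond the bleaching signature toward the growth surface.
Excluding 4 false density bands: 150 − 4 = 146.
Dividing by 2 density bands per year: 146 / 2 = 73 years.
Counting back 73 years from 1959 CE places the bleaching signature in 1959 − 73 = 1886 CE.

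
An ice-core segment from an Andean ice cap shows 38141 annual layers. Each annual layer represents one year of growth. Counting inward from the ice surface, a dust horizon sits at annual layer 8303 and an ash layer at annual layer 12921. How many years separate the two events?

Separation: 12921 − 8303 = 4618 annual layers.
That is 4618 years at one annual layer per year.

4618 years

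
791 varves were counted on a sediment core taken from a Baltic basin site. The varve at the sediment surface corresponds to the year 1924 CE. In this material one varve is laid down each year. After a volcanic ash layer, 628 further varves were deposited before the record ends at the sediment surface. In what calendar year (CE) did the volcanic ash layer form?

628 varves post-date the volcanic ash layer.
1924 − 628 = 1296 CE.

1296 CE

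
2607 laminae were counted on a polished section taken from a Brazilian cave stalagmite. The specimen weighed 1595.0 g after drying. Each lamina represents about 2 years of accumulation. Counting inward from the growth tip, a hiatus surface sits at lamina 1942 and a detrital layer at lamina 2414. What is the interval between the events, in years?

944 yr

The two markers are separated by 2414 − 1942 = 472 laminae.
Multiplying by 2 years per lamina: 472 × 2 = 944 years.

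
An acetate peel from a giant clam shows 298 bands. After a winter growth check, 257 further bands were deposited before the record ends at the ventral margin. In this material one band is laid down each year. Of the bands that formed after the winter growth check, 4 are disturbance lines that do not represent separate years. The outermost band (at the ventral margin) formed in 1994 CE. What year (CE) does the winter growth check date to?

1741 CE

257 bands formed after the winter growth check.
Removing the 4 false bands leaves 257 − 4 = 253 true bands beyond the winter growth check.
The band at the ventral margin is 1994 CE, so the winter growth check dates to 1994 − 253 = 1741 CE.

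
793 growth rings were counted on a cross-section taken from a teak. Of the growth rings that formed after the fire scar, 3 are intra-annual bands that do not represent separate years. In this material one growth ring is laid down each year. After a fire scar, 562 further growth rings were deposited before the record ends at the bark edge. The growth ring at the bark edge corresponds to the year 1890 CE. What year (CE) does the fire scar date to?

562 growth rings post-date the fire scar.
562 − 3 false = 559 true growth rings after the fire scar.
Counting back 559 years from 1890 CE places the fire scar in 1890 − 559 = 1331 CE.

1331 CE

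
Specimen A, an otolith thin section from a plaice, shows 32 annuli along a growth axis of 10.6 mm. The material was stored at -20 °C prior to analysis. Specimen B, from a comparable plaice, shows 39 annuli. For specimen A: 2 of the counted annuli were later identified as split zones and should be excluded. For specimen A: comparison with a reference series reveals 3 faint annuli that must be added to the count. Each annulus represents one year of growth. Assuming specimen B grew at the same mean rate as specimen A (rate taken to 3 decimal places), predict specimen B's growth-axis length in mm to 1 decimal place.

12.5 mm

Specimen A: after corrections the count is 32 − 2 + 3 = 33 annuli.
A: Extension rate ≈ 10.6 / 33 = 0.321 mm/year.
Length of B = 0.321 × 39 = 12.5 mm.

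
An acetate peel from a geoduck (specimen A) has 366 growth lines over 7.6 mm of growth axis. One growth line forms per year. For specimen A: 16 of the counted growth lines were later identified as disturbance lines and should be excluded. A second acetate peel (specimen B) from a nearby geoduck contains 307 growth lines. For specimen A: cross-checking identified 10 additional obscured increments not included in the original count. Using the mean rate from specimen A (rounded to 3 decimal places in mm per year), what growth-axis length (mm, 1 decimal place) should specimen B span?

Specimen A: true growth line count = 366 − 16 + 10 = 360.
A: 7.6 mm over 360 years gives 7.6 / 360 ≈ 0.021 mm/yr.
Length of B = 0.021 × 307 = 6.4 mm.

6.4 mm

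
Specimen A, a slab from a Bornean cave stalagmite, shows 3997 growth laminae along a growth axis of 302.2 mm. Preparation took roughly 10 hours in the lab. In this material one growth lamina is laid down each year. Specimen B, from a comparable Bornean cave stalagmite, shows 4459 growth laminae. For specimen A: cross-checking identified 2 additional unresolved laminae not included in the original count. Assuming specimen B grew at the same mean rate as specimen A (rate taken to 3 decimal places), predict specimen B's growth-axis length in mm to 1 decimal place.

338.9 mm

Specimen A: true growth lamina count = 3997 + 2 = 3999.
A: 302.2 mm over 3999 years gives 302.2 / 3999 ≈ 0.076 mm/year.
Length of B = 0.076 × 4459 = 338.9 mm.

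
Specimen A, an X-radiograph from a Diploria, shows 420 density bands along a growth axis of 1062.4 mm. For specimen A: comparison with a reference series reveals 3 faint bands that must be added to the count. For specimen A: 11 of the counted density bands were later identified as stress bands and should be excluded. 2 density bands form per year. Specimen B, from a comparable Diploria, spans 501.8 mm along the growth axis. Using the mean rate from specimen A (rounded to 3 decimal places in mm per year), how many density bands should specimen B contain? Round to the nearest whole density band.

Specimen A: after corrections the count is 420 − 11 + 3 = 412 density bands.
Specimen A: dividing by 2 density bands per year: 412 / 2 = 206 years.
A: Mean rate = 1062.4 mm / 206 years ≈ 5.157 mm per year.
Specimen B: 501.8 mm / 5.157 mm per year = 97.30 years; at 2 density bands per year that is 97.30 × 2 ≈ 195 density bands.

195 density bands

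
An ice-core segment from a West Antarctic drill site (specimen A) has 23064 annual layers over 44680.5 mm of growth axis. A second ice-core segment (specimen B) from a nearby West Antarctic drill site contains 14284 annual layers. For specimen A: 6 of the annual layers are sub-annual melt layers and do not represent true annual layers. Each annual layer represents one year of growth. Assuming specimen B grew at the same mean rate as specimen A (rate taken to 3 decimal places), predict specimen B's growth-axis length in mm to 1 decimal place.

Specimen A: true annual layer count = 23064 − 6 = 23058.
A: Mean rate = 44680.5 mm / 23058 years ≈ 1.938 mm per year.
For B, 1.938 mm/year × 14284 years = 27682.4 mm.

27682.4 mm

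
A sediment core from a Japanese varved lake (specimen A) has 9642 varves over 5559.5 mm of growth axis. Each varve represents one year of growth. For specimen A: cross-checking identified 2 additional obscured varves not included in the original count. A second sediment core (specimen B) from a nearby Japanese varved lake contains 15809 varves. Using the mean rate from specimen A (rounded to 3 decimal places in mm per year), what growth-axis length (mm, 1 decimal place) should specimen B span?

Specimen A: true varve count = 9642 + 2 = 9644.
A: 5559.5 mm over 9644 years gives 5559.5 / 9644 ≈ 0.576 mm/year.
For B, 0.576 mm/year × 15809 years = 9106.0 mm.

9106.0 mm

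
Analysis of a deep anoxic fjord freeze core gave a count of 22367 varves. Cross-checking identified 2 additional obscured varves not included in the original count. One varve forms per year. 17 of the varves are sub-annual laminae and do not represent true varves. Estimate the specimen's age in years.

22352 years

True varve count = 22367 − 17 + 2 = 22352.
One varve per year makes the duration 22352 years.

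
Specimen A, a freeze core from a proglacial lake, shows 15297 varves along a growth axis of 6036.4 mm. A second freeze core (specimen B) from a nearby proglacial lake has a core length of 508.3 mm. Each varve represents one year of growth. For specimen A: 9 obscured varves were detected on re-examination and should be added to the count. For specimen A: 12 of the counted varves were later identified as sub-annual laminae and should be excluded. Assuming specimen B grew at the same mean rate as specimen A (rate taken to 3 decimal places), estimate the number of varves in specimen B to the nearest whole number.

1287 varves

Specimen A: after corrections the count is 15297 − 12 + 9 = 15294 varves.
A: Mean rate = 6036.4 mm / 15294 years ≈ 0.395 mm per year.
For B, 508.3 / 0.395 = 1286.84 years ≈ 1287 varves.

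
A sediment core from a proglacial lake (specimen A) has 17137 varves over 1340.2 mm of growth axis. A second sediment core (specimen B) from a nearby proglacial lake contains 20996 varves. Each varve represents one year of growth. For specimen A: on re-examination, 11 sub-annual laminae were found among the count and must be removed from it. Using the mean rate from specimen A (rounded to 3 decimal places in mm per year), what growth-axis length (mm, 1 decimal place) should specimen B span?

1637.7 mm

Specimen A: adjusted count: 17137 − 11 = 17126 varves.
A: Extension rate ≈ 1340.2 / 17126 = 0.078 mm/yr.
B's length ≈ 0.078 × 20996 = 1637.7 mm.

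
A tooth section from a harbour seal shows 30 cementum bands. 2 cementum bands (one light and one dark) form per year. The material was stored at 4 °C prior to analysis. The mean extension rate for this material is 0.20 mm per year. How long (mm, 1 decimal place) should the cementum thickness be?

3.0 mm

With 2 cementum bands per year, 30 / 2 = 15 years.
Predicted length = 0.20 mm/year × 15 years = 3.0 mm.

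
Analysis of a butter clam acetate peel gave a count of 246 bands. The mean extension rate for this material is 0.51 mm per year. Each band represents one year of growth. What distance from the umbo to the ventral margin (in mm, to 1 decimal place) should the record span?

246 years of growth are recorded.
Length ≈ 0.51 × 246 = 125.5 mm.

125.5 mm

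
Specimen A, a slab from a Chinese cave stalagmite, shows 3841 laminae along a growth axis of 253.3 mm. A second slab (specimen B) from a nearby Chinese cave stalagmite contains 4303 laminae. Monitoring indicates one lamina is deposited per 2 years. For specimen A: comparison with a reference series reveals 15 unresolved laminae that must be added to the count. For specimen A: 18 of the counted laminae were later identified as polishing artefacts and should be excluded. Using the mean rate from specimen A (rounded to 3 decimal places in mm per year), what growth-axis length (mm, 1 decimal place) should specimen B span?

Specimen A: adjusted count: 3841 − 18 + 15 = 3838 laminae.
Specimen A: at 2 years per lamina, 3838 × 2 = 7676 years.
A: 253.3 mm over 7676 years gives 253.3 / 7676 ≈ 0.033 mm per year.
Specimen B: multiplying by 2 years per lamina: 4303 × 2 = 8606 years. Length of B = 0.033 × 8606 = 284.0 mm.

284.0 mm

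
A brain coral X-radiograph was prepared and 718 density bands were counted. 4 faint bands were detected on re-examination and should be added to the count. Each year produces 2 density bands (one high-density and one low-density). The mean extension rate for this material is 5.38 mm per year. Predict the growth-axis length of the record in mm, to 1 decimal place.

1942.2 mm

Correcting the raw count gives 718 + 4 = 722 true density bands.
722 density bands at 2 per year is 722 / 2 = 361 years.
361 years at 5.38 mm/year gives 5.38 × 361 = 1942.2 mm.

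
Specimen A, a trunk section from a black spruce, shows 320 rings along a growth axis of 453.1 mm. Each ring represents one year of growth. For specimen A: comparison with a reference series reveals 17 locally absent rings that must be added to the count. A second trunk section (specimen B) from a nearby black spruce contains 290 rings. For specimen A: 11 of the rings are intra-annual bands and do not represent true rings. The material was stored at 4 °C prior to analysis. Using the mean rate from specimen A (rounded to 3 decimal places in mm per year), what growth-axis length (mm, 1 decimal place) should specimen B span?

Specimen A: after corrections the count is 320 − 11 + 17 = 326 rings.
A: Mean rate = 453.1 mm / 326 years ≈ 1.390 mm per year.
For B, 1.390 mm/year × 290 years = 403.1 mm.

403.1 mm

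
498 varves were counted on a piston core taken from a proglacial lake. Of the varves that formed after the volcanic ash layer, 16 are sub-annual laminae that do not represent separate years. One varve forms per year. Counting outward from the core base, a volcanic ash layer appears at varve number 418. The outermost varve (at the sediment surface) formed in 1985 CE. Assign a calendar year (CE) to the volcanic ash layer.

Between varve 418 and the sediment surface there are 498 − 418 = 80 varves.
80 − 16 false = 64 true varves after the volcanic ash layer.
Counting back 64 years from 1985 CE places the volcanic ash layer in 1985 − 64 = 1921 CE.

1921 CE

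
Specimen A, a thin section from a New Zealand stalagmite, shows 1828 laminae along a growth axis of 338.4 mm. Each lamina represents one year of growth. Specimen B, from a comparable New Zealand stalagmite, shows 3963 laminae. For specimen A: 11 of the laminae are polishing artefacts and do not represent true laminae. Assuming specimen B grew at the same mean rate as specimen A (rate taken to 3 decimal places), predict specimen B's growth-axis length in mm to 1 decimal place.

737.1 mm

Specimen A: adjusted count: 1828 − 11 = 1817 laminae.
A: 338.4 mm over 1817 years gives 338.4 / 1817 ≈ 0.186 mm/year.
For B, 0.186 mm/year × 3963 years = 737.1 mm.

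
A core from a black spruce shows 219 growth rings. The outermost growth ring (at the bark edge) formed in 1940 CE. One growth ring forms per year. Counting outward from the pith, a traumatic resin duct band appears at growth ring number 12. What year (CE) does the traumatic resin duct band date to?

The traumatic resin duct band sits at growth ring 12 from the pith, so 219 − 12 = 207 growth rings formed after it.
The growth ring at the bark edge is 1940 CE, so the traumatic resin duct band dates to 1940 − 207 = 1733 CE.

1733 CE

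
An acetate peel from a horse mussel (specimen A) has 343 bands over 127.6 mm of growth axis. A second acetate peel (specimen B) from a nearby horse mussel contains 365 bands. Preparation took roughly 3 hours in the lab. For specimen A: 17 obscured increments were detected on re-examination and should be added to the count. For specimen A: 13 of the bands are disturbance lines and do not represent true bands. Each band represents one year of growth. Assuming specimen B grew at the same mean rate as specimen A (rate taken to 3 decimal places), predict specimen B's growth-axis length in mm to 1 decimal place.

134.3 mm

Specimen A: true band count = 343 − 13 + 17 = 347.
A: 127.6 mm over 347 years gives 127.6 / 347 ≈ 0.368 mm/year.
B's length ≈ 0.368 × 365 = 134.3 mm.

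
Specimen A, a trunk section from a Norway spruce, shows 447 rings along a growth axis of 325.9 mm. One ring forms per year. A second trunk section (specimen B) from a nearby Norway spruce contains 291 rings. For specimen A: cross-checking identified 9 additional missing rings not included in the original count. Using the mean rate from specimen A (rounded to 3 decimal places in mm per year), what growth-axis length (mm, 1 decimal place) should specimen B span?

Specimen A: correcting the raw count gives 447 + 9 = 456 true rings.
A: Mean rate = 325.9 mm / 456 years ≈ 0.715 mm per year.
For B, 0.715 mm/year × 291 years = 208.1 mm.

208.1 mm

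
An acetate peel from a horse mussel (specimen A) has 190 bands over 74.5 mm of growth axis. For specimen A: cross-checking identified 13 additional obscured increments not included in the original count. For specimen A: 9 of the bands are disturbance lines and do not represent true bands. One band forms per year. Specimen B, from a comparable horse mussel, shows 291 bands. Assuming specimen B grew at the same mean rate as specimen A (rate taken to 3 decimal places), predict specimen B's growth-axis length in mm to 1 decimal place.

Specimen A: after corrections the count is 190 − 9 + 13 = 194 bands.
A: Extension rate ≈ 74.5 / 194 = 0.384 mm/year.
B's length ≈ 0.384 × 291 = 111.7 mm.

111.7 mm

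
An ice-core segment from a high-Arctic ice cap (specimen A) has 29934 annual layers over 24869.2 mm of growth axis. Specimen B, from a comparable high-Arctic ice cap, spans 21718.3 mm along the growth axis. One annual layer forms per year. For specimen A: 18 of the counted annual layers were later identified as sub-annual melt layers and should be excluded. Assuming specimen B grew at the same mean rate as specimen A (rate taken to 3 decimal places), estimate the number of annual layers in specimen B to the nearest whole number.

26135 annual layers

Specimen A: correcting the raw count gives 29934 − 18 = 29916 true annual layers.
A: Mean rate = 24869.2 mm / 29916 years ≈ 0.831 mm per year.
B spans 21718.3 / 0.831 = 26135.14 years ≈ 26135 annual layers.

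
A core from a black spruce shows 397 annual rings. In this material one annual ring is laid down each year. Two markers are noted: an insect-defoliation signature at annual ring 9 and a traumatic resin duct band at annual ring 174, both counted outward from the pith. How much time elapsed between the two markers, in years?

165 years

Separation: 174 − 9 = 165 annual rings.
That is 165 years at one annual ring per year.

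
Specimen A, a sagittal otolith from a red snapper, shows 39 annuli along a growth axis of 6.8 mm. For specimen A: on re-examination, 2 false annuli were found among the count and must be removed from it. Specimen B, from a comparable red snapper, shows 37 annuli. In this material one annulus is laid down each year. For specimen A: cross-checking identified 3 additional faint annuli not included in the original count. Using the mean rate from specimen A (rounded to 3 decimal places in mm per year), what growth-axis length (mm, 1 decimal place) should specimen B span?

6.3 mm

Specimen A: true annulus count = 39 − 2 + 3 = 40.
A: 6.8 mm over 40 years gives 6.8 / 40 ≈ 0.170 mm/yr.
For B, 0.170 mm/year × 37 years = 6.3 mm.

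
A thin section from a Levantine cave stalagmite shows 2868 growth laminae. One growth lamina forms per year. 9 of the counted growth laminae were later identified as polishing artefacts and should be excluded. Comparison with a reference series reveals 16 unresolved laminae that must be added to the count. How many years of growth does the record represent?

2875 yr

Adjusted count: 2868 − 9 + 16 = 2875 growth laminae.
At one growth lamina per year, that is 2875 years.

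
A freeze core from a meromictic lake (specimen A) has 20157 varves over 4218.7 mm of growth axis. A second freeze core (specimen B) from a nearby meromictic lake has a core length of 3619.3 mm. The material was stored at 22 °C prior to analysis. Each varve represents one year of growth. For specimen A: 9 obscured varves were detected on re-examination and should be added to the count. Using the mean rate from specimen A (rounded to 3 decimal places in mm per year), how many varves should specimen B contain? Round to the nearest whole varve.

17317 varves

Specimen A: correcting the raw count gives 20157 + 9 = 20166 true varves.
A: Extension rate ≈ 4218.7 / 20166 = 0.209 mm/year.
For B, 3619.3 / 0.209 = 17317.22 years ≈ 17317 varves.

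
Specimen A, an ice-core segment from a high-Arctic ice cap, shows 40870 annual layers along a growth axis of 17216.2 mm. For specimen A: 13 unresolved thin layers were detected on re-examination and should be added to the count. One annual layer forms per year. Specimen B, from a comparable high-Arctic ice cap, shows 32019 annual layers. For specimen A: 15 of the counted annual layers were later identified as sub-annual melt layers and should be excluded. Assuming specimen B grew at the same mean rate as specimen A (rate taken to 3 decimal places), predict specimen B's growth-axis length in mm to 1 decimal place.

Specimen A: correcting the raw count gives 40870 − 15 + 13 = 40868 true annual layers.
A: Mean rate = 17216.2 mm / 40868 years ≈ 0.421 mm/yr.
B's length ≈ 0.421 × 32019 = 13480.0 mm.

13480.0 mm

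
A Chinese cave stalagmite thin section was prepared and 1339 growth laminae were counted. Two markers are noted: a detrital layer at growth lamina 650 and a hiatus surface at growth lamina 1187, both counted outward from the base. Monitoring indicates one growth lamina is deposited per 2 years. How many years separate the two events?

1187 − 650 = 537 growth laminae lie between the two events.
At 2 years per growth lamina, 537 × 2 = 1074 years.

1074 years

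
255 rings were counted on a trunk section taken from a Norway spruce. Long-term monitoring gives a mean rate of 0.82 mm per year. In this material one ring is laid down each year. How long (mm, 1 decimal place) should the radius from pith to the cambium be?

209.1 mm

255 years of growth are recorded.
255 years at 0.82 mm/year gives 0.82 × 255 = 209.1 mm.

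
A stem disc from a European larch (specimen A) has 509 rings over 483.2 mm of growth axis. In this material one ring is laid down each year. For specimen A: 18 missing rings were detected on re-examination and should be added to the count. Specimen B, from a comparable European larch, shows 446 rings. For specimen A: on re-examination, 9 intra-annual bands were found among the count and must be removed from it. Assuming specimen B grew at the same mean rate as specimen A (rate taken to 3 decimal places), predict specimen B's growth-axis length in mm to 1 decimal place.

Specimen A: adjusted count: 509 − 9 + 18 = 518 rings.
A: 483.2 mm over 518 years gives 483.2 / 518 ≈ 0.933 mm/yr.
For B, 0.933 mm/year × 446 years = 416.1 mm.

416.1 mm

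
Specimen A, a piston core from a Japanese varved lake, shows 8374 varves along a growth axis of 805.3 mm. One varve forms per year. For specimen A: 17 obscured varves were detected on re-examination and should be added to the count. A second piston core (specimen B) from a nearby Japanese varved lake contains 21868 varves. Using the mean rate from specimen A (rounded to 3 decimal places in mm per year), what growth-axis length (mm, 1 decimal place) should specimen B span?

Specimen A: after corrections the count is 8374 + 17 = 8391 varves.
A: 805.3 mm over 8391 years gives 805.3 / 8391 ≈ 0.096 mm/yr.
Length of B = 0.096 × 21868 = 2099.3 mm.

2099.3 mm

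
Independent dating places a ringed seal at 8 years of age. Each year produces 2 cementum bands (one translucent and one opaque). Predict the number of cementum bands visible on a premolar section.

With 2 cementum bands per year, 8 years would produce 8 × 2 = 16 cementum bands.
So 16 cementum bands should be present.

16 cementum bands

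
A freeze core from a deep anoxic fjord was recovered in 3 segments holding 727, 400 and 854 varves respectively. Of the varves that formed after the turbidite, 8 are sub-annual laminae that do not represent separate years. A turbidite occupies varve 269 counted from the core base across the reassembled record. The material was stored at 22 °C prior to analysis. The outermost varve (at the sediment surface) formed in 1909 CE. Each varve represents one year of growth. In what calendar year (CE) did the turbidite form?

Total varves = 727 + 400 + 854 = 1981.
The turbidite sits at varve 269 from the core base, so 1981 − 269 = 1712 varves formed after it.
Excluding 8 false varves: 1712 − 8 = 1704.
Counting back 1704 years from 1909 CE places the turbidite in 1909 − 1704 = 205 CE.

205 CE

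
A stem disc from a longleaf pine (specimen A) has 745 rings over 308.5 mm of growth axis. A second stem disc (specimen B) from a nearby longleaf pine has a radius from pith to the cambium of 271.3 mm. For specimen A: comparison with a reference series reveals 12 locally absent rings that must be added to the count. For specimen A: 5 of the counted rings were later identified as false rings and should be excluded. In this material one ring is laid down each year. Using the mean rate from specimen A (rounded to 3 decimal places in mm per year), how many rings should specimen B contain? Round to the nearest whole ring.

662 rings

Specimen A: adjusted count: 745 − 5 + 12 = 752 rings.
A: Extension rate ≈ 308.5 / 752 = 0.410 mm/yr.
Specimen B: 271.3 mm / 0.410 mm per year = 661.71 years ≈ 662 rings.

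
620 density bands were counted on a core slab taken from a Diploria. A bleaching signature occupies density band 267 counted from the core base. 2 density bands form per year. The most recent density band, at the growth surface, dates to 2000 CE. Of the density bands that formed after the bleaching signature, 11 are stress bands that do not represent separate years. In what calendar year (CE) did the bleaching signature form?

1829 CE

The bleaching signature sits at density band 267 from the core base, so 620 − 267 = 353 density bands formed after it.
Excluding 11 false density bands: 353 − 11 = 342.
Dividing by 2 density bands per year: 342 / 2 = 171 years.
The density band at the growth surface is 2000 CE, so the bleaching signature dates to 2000 − 171 = 1829 CE.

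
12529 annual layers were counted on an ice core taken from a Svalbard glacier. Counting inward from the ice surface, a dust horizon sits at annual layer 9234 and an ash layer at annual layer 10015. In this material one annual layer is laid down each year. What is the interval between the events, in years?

781 yr

Separation: 10015 − 9234 = 781 annual layers.
That is 781 years at one annual layer per year.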